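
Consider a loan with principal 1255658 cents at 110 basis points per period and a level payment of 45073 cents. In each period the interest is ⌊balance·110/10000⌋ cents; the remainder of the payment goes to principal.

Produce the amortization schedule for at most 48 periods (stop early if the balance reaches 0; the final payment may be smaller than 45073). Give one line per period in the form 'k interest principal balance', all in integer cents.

1. interest=⌊1255658·110/10000⌋=13812; principal=45073-13812=31261; balance=1255658-31261=1224397
2. interest=⌊1224397·110/10000⌋=13468; principal=45073-13468=31605; balance=1224397-31605=1192792
3. interest=⌊1192792·110/10000⌋=13120; principal=45073-13120=31953; balance=1192792-31953=1160839
4. interest=⌊1160839·110/10000⌋=12769; principal=45073-12769=32304; balance=1160839-32304=1128535
5. interest=⌊1128535·110/10000⌋=12413; principal=45073-12413=32660; balance=1128535-32660=1095875
6. interest=⌊1095875·110/10000⌋=12054; principal=45073-12054=33019; balance=1095875-33019=1062856
7. interest=⌊1062856·110/10000⌋=11691; principal=45073-11691=33382; balance=1062856-33382=1029474
8. interest=⌊1029474·110/10000⌋=11324; principal=45073-11324=33749; balance=1029474-33749=995725
9. interest=⌊995725·110/10000⌋=10952; principal=45073-10952=34121; balance=995725-34121=961604
10. interest=⌊961604·110/10000⌋=10577; principal=45073-10577=34496; balance=961604-34496=927108
11. interest=⌊927108·110/10000⌋=10198; principal=45073-10198=34875; balance=927108-34875=892233
12. interest=⌊892233·110/10000⌋=9814; principal=45073-9814=35259; balance=892233-35259=856974
13. interest=⌊856974·110/10000⌋=9426; principal=45073-9426=35647; balance=856974-35647=821327
14. interest=⌊821327·110/10000⌋=9034; principal=45073-9034=36039; balance=821327-36039=785288
15. interest=⌊785288·110/10000⌋=8638; principal=45073-8638=36435; balance=785288-36435=748853
16. interest=⌊748853·110/10000⌋=8237; principal=45073-8237=36836; balance=748853-36836=712017
17. interest=⌊712017·110/10000⌋=7832; principal=45073-7832=37241; balance=712017-37241=674776
18. interest=⌊674776·110/10000⌋=7422; principal=45073-7422=37651; balance=674776-37651=637125
19. interest=⌊637125·110/10000⌋=7008; principal=45073-7008=38065; balance=637125-38065=599060
20. interest=⌊599060·110/10000⌋=6589; principal=45073-6589=38484; balance=599060-38484=560576
21. interest=⌊560576·110/10000⌋=6166; principal=45073-6166=38907; balance=560576-38907=521669
22. interest=⌊521669·110/10000⌋=5738; principal=45073-5738=39335; balance=521669-39335=482334
23. interest=⌊482334·110/10000⌋=5305; principal=45073-5305=39768; balance=482334-39768=442566
24. interest=⌊442566·110/10000⌋=4868; principal=45073-4868=40205; balance=442566-40205=402361
25. interest=⌊402361·110/10000⌋=4425; principal=45073-4425=40648; balance=402361-40648=361713
26. interest=⌊361713·110/10000⌋=3978; principal=45073-3978=41095; balance=361713-41095=320618
27. interest=⌊320618·110/10000⌋=3526; principal=45073-3526=41547; balance=320618-41547=279071
28. interest=⌊279071·110/10000⌋=3069; principal=45073-3069=42004; balance=279071-42004=237067
29. interest=⌊237067·110/10000⌋=2607; principal=45073-2607=42466; balance=237067-42466=194601
30. interest=⌊194601·110/10000⌋=2140; principal=45073-2140=42933; balance=194601-42933=151668
31. interest=⌊151668·110/10000⌋=1668; principal=45073-1668=43405; balance=151668-43405=108263
32. interest=⌊108263·110/10000⌋=1190; principal=45073-1190=43883; balance=108263-43883=64380
33. interest=⌊64380·110/10000⌋=708; principal=45073-708=44365; balance=64380-44365=20015
34. interest=⌊20015·110/10000⌋=220; principal=min(45073-220,20015)=20015; balance=20015-20015=0

1 13812 31261 1224397
2 13468 31605 1192792
3 13120 31953 1160839
4 12769 32304 1128535
5 12413 32660 1095875
6 12054 33019 1062856
7 11691 33382 1029474
8 11324 33749 995725
9 10952 34121 961604
10 10577 34496 927108
11 10198 34875 892233
12 9814 35259 856974
13 9426 35647 821327
14 9034 36039 785288
15 8638 36435 748853
16 8237 36836 712017
17 7832 37241 674776
18 7422 37651 637125
19 7008 38065 599060
20 6589 38484 560576
21 6166 38907 521669
22 5738 39335 482334
23 5305 39768 442566
24 4868 40205 402361
25 4425 40648 361713
26 3978 41095 320618
27 3526 41547 279071
28 3069 42004 237067
29 2607 42466 194601
30 2140 42933 151668
31 1668 43405 108263
32 1190 43883 64380
33 708 44365 20015
34 220 20015 0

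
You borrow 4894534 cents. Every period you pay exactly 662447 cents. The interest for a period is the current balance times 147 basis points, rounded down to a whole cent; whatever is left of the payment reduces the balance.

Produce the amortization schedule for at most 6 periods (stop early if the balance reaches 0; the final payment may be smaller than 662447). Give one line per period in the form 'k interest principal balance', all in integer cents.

1 71949 590498 4304036
2 63269 599178 3704858
3 54461 607986 3096872
4 45524 616923 2479949
5 36455 625992 1853957
6 27253 635194 1218763

1. interest=⌊4894534·147/10000⌋=71949; principal=662447-71949=590498; balance=4894534-590498=4304036
2. interest=⌊4304036·147/10000⌋=63269; principal=662447-63269=599178; balance=4304036-599178=3704858
3. interest=⌊3704858·147/10000⌋=54461; principal=662447-54461=607986; balance=3704858-607986=3096872
4. interest=⌊3096872·147/10000⌋=45524; principal=662447-45524=616923; balance=3096872-616923=2479949
5. interest=⌊2479949·147/10000⌋=36455; principal=662447-36455=625992; balance=2479949-625992=1853957
6. interest=⌊1853957·147/10000⌋=27253; principal=662447-27253=635194; balance=1853957-635194=1218763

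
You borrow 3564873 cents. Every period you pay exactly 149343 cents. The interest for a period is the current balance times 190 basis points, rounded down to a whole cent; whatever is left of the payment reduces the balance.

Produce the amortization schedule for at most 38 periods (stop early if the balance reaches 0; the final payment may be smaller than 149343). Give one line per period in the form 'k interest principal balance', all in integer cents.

1. interest=⌊3564873·190/10000⌋=67732; principal=149343-67732=81611; balance=3564873-81611=3483262
2. interest=⌊3483262·190/10000⌋=66181; principal=149343-66181=83162; balance=3483262-83162=3400100
3. interest=⌊3400100·190/10000⌋=64601; principal=149343-64601=84742; balance=3400100-84742=3315358
4. interest=⌊3315358·190/10000⌋=62991; principal=149343-62991=86352; balance=3315358-86352=3229006
5. interest=⌊3229006·190/10000⌋=61351; principal=149343-61351=87992; balance=3229006-87992=3141014
6. interest=⌊3141014·190/10000⌋=59679; principal=149343-59679=89664; balance=3141014-89664=3051350
7. interest=⌊3051350·190/10000⌋=57975; principal=149343-57975=91368; balance=3051350-91368=2959982
8. interest=⌊2959982·190/10000⌋=56239; principal=149343-56239=93104; balance=2959982-93104=2866878
9. interest=⌊2866878·190/10000⌋=54470; principal=149343-54470=94873; balance=2866878-94873=2772005
10. interest=⌊2772005·190/10000⌋=52668; principal=149343-52668=96675; balance=2772005-96675=2675330
11. interest=⌊2675330·190/10000⌋=50831; principal=149343-50831=98512; balance=2675330-98512=2576818
12. interest=⌊2576818·190/10000⌋=48959; principal=149343-48959=100384; balance=2576818-100384=2476434
13. interest=⌊2476434·190/10000⌋=47052; principal=149343-47052=102291; balance=2476434-102291=2374143
14. interest=⌊2374143·190/10000⌋=45108; principal=149343-45108=104235; balance=2374143-104235=2269908
15. interest=⌊2269908·190/10000⌋=43128; principal=149343-43128=106215; balance=2269908-106215=2163693
16. interest=⌊2163693·190/10000⌋=41110; principal=149343-41110=108233; balance=2163693-108233=2055460
17. interest=⌊2055460·190/10000⌋=39053; principal=149343-39053=110290; balance=2055460-110290=1945170
18. interest=⌊1945170·190/10000⌋=36958; principal=149343-36958=112385; balance=1945170-112385=1832785
19. interest=⌊1832785·190/10000⌋=34822; principal=149343-34822=114521; balance=1832785-114521=1718264
20. interest=⌊1718264·190/10000⌋=32647; principal=149343-32647=116696; balance=1718264-116696=1601568
21. interest=⌊1601568·190/10000⌋=30429; principal=149343-30429=118914; balance=1601568-118914=1482654
22. interest=⌊1482654·190/10000⌋=28170; principal=149343-28170=121173; balance=1482654-121173=1361481
23. interest=⌊1361481·190/10000⌋=25868; principal=149343-25868=123475; balance=1361481-123475=1238006
24. interest=⌊1238006·190/10000⌋=23522; principal=149343-23522=125821; balance=1238006-125821=1112185
25. interest=⌊1112185·190/10000⌋=21131; principal=149343-21131=128212; balance=1112185-128212=983973
26. interest=⌊983973·190/10000⌋=18695; principal=149343-18695=130648; balance=983973-130648=853325
27. interest=⌊853325·190/10000⌋=16213; principal=149343-16213=133130; balance=853325-133130=720195
28. interest=⌊720195·190/10000⌋=13683; principal=149343-13683=135660; balance=720195-135660=584535
29. interest=⌊584535·190/10000⌋=11106; principal=149343-11106=138237; balance=584535-138237=446298
30. interest=⌊446298·190/10000⌋=8479; principal=149343-8479=140864; balance=446298-140864=305434
31. interest=⌊305434·190/10000⌋=5803; principal=149343-5803=143540; balance=305434-143540=161894
32. interest=⌊161894·190/10000⌋=3075; principal=149343-3075=146268; balance=161894-146268=15626
33. interest=⌊15626·190/10000⌋=296; principal=min(149343-296,15626)=15626; balance=15626-15626=0

1 67732 81611 3483262
2 66181 83162 3400100
3 64601 84742 3315358
4 62991 86352 3229006
5 61351 87992 3141014
6 59679 89664 3051350
7 57975 91368 2959982
8 56239 93104 2866878
9 54470 94873 2772005
10 52668 96675 2675330
11 50831 98512 2576818
12 48959 100384 2476434
13 47052 102291 2374143
14 45108 104235 2269908
15 43128 106215 2163693
16 41110 108233 2055460
17 39053 110290 1945170
18 36958 112385 1832785
19 34822 114521 1718264
20 32647 116696 1601568
21 30429 118914 1482654
22 28170 121173 1361481
23 25868 123475 1238006
24 23522 125821 1112185
25 21131 128212 983973
26 18695 130648 853325
27 16213 133130 720195
28 13683 135660 584535
29 11106 138237 446298
30 8479 140864 305434
31 5803 143540 161894
32 3075 146268 15626
33 296 15626 0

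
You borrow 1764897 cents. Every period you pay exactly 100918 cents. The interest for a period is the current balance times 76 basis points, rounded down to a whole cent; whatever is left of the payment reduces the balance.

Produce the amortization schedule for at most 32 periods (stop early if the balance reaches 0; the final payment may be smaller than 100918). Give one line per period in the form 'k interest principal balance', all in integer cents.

1 13413 87505 1677392
2 12748 88170 1589222
3 12078 88840 1500382
4 11402 89516 1410866
5 10722 90196 1320670
6 10037 90881 1229789
7 9346 91572 1138217
8 8650 92268 1045949
9 7949 92969 952980
10 7242 93676 859304
11 6530 94388 764916
12 5813 95105 669811
13 5090 95828 573983
14 4362 96556 477427
15 3628 97290 380137
16 2889 98029 282108
17 2144 98774 183334
18 1393 99525 83809
19 636 83809 0

1. interest=⌊1764897·76/10000⌋=13413; principal=100918-13413=87505; balance=1764897-87505=1677392
2. interest=⌊1677392·76/10000⌋=12748; principal=100918-12748=88170; balance=1677392-88170=1589222
3. interest=⌊1589222·76/10000⌋=12078; principal=100918-12078=88840; balance=1589222-88840=1500382
4. interest=⌊1500382·76/10000⌋=11402; principal=100918-11402=89516; balance=1500382-89516=1410866
5. interest=⌊1410866·76/10000⌋=10722; principal=100918-10722=90196; balance=1410866-90196=1320670
6. interest=⌊1320670·76/10000⌋=10037; principal=100918-10037=90881; balance=1320670-90881=1229789
7. interest=⌊1229789·76/10000⌋=9346; principal=100918-9346=91572; balance=1229789-91572=1138217
8. interest=⌊1138217·76/10000⌋=8650; principal=100918-8650=92268; balance=1138217-92268=1045949
9. interest=⌊1045949·76/10000⌋=7949; principal=100918-7949=92969; balance=1045949-92969=952980
10. interest=⌊952980·76/10000⌋=7242; principal=100918-7242=93676; balance=952980-93676=859304
11. interest=⌊859304·76/10000⌋=6530; principal=100918-6530=94388; balance=859304-94388=764916
12. interest=⌊764916·76/10000⌋=5813; principal=100918-5813=95105; balance=764916-95105=669811
13. interest=⌊669811·76/10000⌋=5090; principal=100918-5090=95828; balance=669811-95828=573983
14. interest=⌊573983·76/10000⌋=4362; principal=100918-4362=96556; balance=573983-96556=477427
15. interest=⌊477427·76/10000⌋=3628; principal=100918-3628=97290; balance=477427-97290=380137
16. interest=⌊380137·76/10000⌋=2889; principal=100918-2889=98029; balance=380137-98029=282108
17. interest=⌊282108·76/10000⌋=2144; principal=100918-2144=98774; balance=282108-98774=183334
18. interest=⌊183334·76/10000⌋=1393; principal=100918-1393=99525; balance=183334-99525=83809
19. interest=⌊83809·76/10000⌋=636; principal=min(100918-636,83809)=83809; balance=83809-83809=0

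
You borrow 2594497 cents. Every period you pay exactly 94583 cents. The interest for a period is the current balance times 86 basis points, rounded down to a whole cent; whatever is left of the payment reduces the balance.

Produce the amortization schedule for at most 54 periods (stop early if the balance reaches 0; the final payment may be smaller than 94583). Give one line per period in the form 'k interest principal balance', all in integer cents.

1. interest=⌊2594497·86/10000⌋=22312; principal=94583-22312=72271; balance=2594497-72271=2522226
2. interest=⌊2522226·86/10000⌋=21691; principal=94583-21691=72892; balance=2522226-72892=2449334
3. interest=⌊2449334·86/10000⌋=21064; principal=94583-21064=73519; balance=2449334-73519=2375815
4. interest=⌊2375815·86/10000⌋=20432; principal=94583-20432=74151; balance=2375815-74151=2301664
5. interest=⌊2301664·86/10000⌋=19794; principal=94583-19794=74789; balance=2301664-74789=2226875
6. interest=⌊2226875·86/10000⌋=19151; principal=94583-19151=75432; balance=2226875-75432=2151443
7. interest=⌊2151443·86/10000⌋=18502; principal=94583-18502=76081; balance=2151443-76081=2075362
8. interest=⌊2075362·86/10000⌋=17848; principal=94583-17848=76735; balance=2075362-76735=1998627
9. interest=⌊1998627·86/10000⌋=17188; principal=94583-17188=77395; balance=1998627-77395=1921232
10. interest=⌊1921232·86/10000⌋=16522; principal=94583-16522=78061; balance=1921232-78061=1843171
11. interest=⌊1843171·86/10000⌋=15851; principal=94583-15851=78732; balance=1843171-78732=1764439
12. interest=⌊1764439·86/10000⌋=15174; principal=94583-15174=79409; balance=1764439-79409=1685030
13. interest=⌊1685030·86/10000⌋=14491; principal=94583-14491=80092; balance=1685030-80092=1604938
14. interest=⌊1604938·86/10000⌋=13802; principal=94583-13802=80781; balance=1604938-80781=1524157
15. interest=⌊1524157·86/10000⌋=13107; principal=94583-13107=81476; balance=1524157-81476=1442681
16. interest=⌊1442681·86/10000⌋=12407; principal=94583-12407=82176; balance=1442681-82176=1360505
17. interest=⌊1360505·86/10000⌋=11700; principal=94583-11700=82883; balance=1360505-82883=1277622
18. interest=⌊1277622·86/10000⌋=10987; principal=94583-10987=83596; balance=1277622-83596=1194026
19. interest=⌊1194026·86/10000⌋=10268; principal=94583-10268=84315; balance=1194026-84315=1109711
20. interest=⌊1109711·86/10000⌋=9543; principal=94583-9543=85040; balance=1109711-85040=1024671
21. interest=⌊1024671·86/10000⌋=8812; principal=94583-8812=85771; balance=1024671-85771=938900
22. interest=⌊938900·86/10000⌋=8074; principal=94583-8074=86509; balance=938900-86509=852391
23. interest=⌊852391·86/10000⌋=7330; principal=94583-7330=87253; balance=852391-87253=765138
24. interest=⌊765138·86/10000⌋=6580; principal=94583-6580=88003; balance=765138-88003=677135
25. interest=⌊677135·86/10000⌋=5823; principal=94583-5823=88760; balance=677135-88760=588375
26. interest=⌊588375·86/10000⌋=5060; principal=94583-5060=89523; balance=588375-89523=498852
27. interest=⌊498852·86/10000⌋=4290; principal=94583-4290=90293; balance=498852-90293=408559
28. interest=⌊408559·86/10000⌋=3513; principal=94583-3513=91070; balance=408559-91070=317489
29. interest=⌊317489·86/10000⌋=2730; principal=94583-2730=91853; balance=317489-91853=225636
30. interest=⌊225636·86/10000⌋=1940; principal=94583-1940=92643; balance=225636-92643=132993
31. interest=⌊132993·86/10000⌋=1143; principal=94583-1143=93440; balance=132993-93440=39553
32. interest=⌊39553·86/10000⌋=340; principal=min(94583-340,39553)=39553; balance=39553-39553=0

1 22312 72271 2522226
2 21691 72892 2449334
3 21064 73519 2375815
4 20432 74151 2301664
5 19794 74789 2226875
6 19151 75432 2151443
7 18502 76081 2075362
8 17848 76735 1998627
9 17188 77395 1921232
10 16522 78061 1843171
11 15851 78732 1764439
12 15174 79409 1685030
13 14491 80092 1604938
14 13802 80781 1524157
15 13107 81476 1442681
16 12407 82176 1360505
17 11700 82883 1277622
18 10987 83596 1194026
19 10268 84315 1109711
20 9543 85040 1024671
21 8812 85771 938900
22 8074 86509 852391
23 7330 87253 765138
24 6580 88003 677135
25 5823 88760 588375
26 5060 89523 498852
27 4290 90293 408559
28 3513 91070 317489
29 2730 91853 225636
30 1940 92643 132993
31 1143 93440 39553
32 340 39553 0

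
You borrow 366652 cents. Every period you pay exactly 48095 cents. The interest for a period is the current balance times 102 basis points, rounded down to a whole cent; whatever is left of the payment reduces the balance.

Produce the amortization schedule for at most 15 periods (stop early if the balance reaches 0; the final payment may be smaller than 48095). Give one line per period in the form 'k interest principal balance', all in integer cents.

1 3739 44356 322296
2 3287 44808 277488
3 2830 45265 232223
4 2368 45727 186496
5 1902 46193 140303
6 1431 46664 93639
7 955 47140 46499
8 474 46499 0

1. interest=⌊366652·102/10000⌋=3739; principal=48095-3739=44356; balance=366652-44356=322296
2. interest=⌊322296·102/10000⌋=3287; principal=48095-3287=44808; balance=322296-44808=277488
3. interest=⌊277488·102/10000⌋=2830; principal=48095-2830=45265; balance=277488-45265=232223
4. interest=⌊232223·102/10000⌋=2368; principal=48095-2368=45727; balance=232223-45727=186496
5. interest=⌊186496·102/10000⌋=1902; principal=48095-1902=46193; balance=186496-46193=140303
6. interest=⌊140303·102/10000⌋=1431; principal=48095-1431=46664; balance=140303-46664=93639
7. interest=⌊93639·102/10000⌋=955; principal=48095-955=47140; balance=93639-47140=46499
8. interest=⌊46499·102/10000⌋=474; principal=min(48095-474,46499)=46499; balance=46499-46499=0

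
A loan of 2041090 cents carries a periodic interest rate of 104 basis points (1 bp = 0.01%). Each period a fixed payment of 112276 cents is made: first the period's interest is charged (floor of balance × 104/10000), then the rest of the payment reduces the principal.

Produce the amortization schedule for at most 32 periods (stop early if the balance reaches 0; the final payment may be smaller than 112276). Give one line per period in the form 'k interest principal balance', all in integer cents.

1. interest=⌊2041090·104/10000⌋=21227; principal=112276-21227=91049; balance=2041090-91049=1950041
2. interest=⌊1950041·104/10000⌋=20280; principal=112276-20280=91996; balance=1950041-91996=1858045
3. interest=⌊1858045·104/10000⌋=19323; principal=112276-19323=92953; balance=1858045-92953=1765092
4. interest=⌊1765092·104/10000⌋=18356; principal=112276-18356=93920; balance=1765092-93920=1671172
5. interest=⌊1671172·104/10000⌋=17380; principal=112276-17380=94896; balance=1671172-94896=1576276
6. interest=⌊1576276·104/10000⌋=16393; principal=112276-16393=95883; balance=1576276-95883=1480393
7. interest=⌊1480393·104/10000⌋=15396; principal=112276-15396=96880; balance=1480393-96880=1383513
8. interest=⌊1383513·104/10000⌋=14388; principal=112276-14388=97888; balance=1383513-97888=1285625
9. interest=⌊1285625·104/10000⌋=13370; principal=112276-13370=98906; balance=1285625-98906=1186719
10. interest=⌊1186719·104/10000⌋=12341; principal=112276-12341=99935; balance=1186719-99935=1086784
11. interest=⌊1086784·104/10000⌋=11302; principal=112276-11302=100974; balance=1086784-100974=985810
12. interest=⌊985810·104/10000⌋=10252; principal=112276-10252=102024; balance=985810-102024=883786
13. interest=⌊883786·104/10000⌋=9191; principal=112276-9191=103085; balance=883786-103085=780701
14. interest=⌊780701·104/10000⌋=8119; principal=112276-8119=104157; balance=780701-104157=676544
15. interest=⌊676544·104/10000⌋=7036; principal=112276-7036=105240; balance=676544-105240=571304
16. interest=⌊571304·104/10000⌋=5941; principal=112276-5941=106335; balance=571304-106335=464969
17. interest=⌊464969·104/10000⌋=4835; principal=112276-4835=107441; balance=464969-107441=357528
18. interest=⌊357528·104/10000⌋=3718; principal=112276-3718=108558; balance=357528-108558=248970
19. interest=⌊248970·104/10000⌋=2589; principal=112276-2589=109687; balance=248970-109687=139283
20. interest=⌊139283·104/10000⌋=1448; principal=112276-1448=110828; balance=139283-110828=28455
21. interest=⌊28455·104/10000⌋=295; principal=min(112276-295,28455)=28455; balance=28455-28455=0

1 21227 91049 1950041
2 20280 91996 1858045
3 19323 92953 1765092
4 18356 93920 1671172
5 17380 94896 1576276
6 16393 95883 1480393
7 15396 96880 1383513
8 14388 97888 1285625
9 13370 98906 1186719
10 12341 99935 1086784
11 11302 100974 985810
12 10252 102024 883786
13 9191 103085 780701
14 8119 104157 676544
15 7036 105240 571304
16 5941 106335 464969
17 4835 107441 357528
18 3718 108558 248970
19 2589 109687 139283
20 1448 110828 28455
21 295 28455 0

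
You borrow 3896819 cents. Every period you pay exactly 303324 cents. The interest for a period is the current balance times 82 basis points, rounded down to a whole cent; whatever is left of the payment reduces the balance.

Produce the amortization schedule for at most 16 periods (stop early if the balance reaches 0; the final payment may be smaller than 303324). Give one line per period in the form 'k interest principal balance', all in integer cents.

1 31953 271371 3625448
2 29728 273596 3351852
3 27485 275839 3076013
4 25223 278101 2797912
5 22942 280382 2517530
6 20643 282681 2234849
7 18325 284999 1949850
8 15988 287336 1662514
9 13632 289692 1372822
10 11257 292067 1080755
11 8862 294462 786293
12 6447 296877 489416
13 4013 299311 190105
14 1558 190105 0

1. interest=⌊3896819·82/10000⌋=31953; principal=303324-31953=271371; balance=3896819-271371=3625448
2. interest=⌊3625448·82/10000⌋=29728; principal=303324-29728=273596; balance=3625448-273596=3351852
3. interest=⌊3351852·82/10000⌋=27485; principal=303324-27485=275839; balance=3351852-275839=3076013
4. interest=⌊3076013·82/10000⌋=25223; principal=303324-25223=278101; balance=3076013-278101=2797912
5. interest=⌊2797912·82/10000⌋=22942; principal=303324-22942=280382; balance=2797912-280382=2517530
6. interest=⌊2517530·82/10000⌋=20643; principal=303324-20643=282681; balance=2517530-282681=2234849
7. interest=⌊2234849·82/10000⌋=18325; principal=303324-18325=284999; balance=2234849-284999=1949850
8. interest=⌊1949850·82/10000⌋=15988; principal=303324-15988=287336; balance=1949850-287336=1662514
9. interest=⌊1662514·82/10000⌋=13632; principal=303324-13632=289692; balance=1662514-289692=1372822
10. interest=⌊1372822·82/10000⌋=11257; principal=303324-11257=292067; balance=1372822-292067=1080755
11. interest=⌊1080755·82/10000⌋=8862; principal=303324-8862=294462; balance=1080755-294462=786293
12. interest=⌊786293·82/10000⌋=6447; principal=303324-6447=296877; balance=786293-296877=489416
13. interest=⌊489416·82/10000⌋=4013; principal=303324-4013=299311; balance=489416-299311=190105
14. interest=⌊190105·82/10000⌋=1558; principal=min(303324-1558,190105)=190105; balance=190105-190105=0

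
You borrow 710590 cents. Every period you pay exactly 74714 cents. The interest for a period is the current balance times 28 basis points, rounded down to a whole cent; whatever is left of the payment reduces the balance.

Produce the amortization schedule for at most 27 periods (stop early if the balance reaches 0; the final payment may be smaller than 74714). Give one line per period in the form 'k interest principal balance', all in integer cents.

1 1989 72725 637865
2 1786 72928 564937
3 1581 73133 491804
4 1377 73337 418467
5 1171 73543 344924
6 965 73749 271175
7 759 73955 197220
8 552 74162 123058
9 344 74370 48688
10 136 48688 0

1. interest=⌊710590·28/10000⌋=1989; principal=74714-1989=72725; balance=710590-72725=637865
2. interest=⌊637865·28/10000⌋=1786; principal=74714-1786=72928; balance=637865-72928=564937
3. interest=⌊564937·28/10000⌋=1581; principal=74714-1581=73133; balance=564937-73133=491804
4. interest=⌊491804·28/10000⌋=1377; principal=74714-1377=73337; balance=491804-73337=418467
5. interest=⌊418467·28/10000⌋=1171; principal=74714-1171=73543; balance=418467-73543=344924
6. interest=⌊344924·28/10000⌋=965; principal=74714-965=73749; balance=344924-73749=271175
7. interest=⌊271175·28/10000⌋=759; principal=74714-759=73955; balance=271175-73955=197220
8. interest=⌊197220·28/10000⌋=552; principal=74714-552=74162; balance=197220-74162=123058
9. interest=⌊123058·28/10000⌋=344; principal=74714-344=74370; balance=123058-74370=48688
10. interest=⌊48688·28/10000⌋=136; principal=min(74714-136,48688)=48688; balance=48688-48688=0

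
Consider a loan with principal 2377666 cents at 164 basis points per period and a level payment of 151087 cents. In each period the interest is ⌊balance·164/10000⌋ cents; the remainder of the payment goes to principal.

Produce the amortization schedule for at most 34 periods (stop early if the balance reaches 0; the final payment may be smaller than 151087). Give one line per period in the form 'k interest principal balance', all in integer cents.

1. interest=⌊2377666·164/10000⌋=38993; principal=151087-38993=112094; balance=2377666-112094=2265572
2. interest=⌊2265572·164/10000⌋=37155; principal=151087-37155=113932; balance=2265572-113932=2151640
3. interest=⌊2151640·164/10000⌋=35286; principal=151087-35286=115801; balance=2151640-115801=2035839
4. interest=⌊2035839·164/10000⌋=33387; principal=151087-33387=117700; balance=2035839-117700=1918139
5. interest=⌊1918139·164/10000⌋=31457; principal=151087-31457=119630; balance=1918139-119630=1798509
6. interest=⌊1798509·164/10000⌋=29495; principal=151087-29495=121592; balance=1798509-121592=1676917
7. interest=⌊1676917·164/10000⌋=27501; principal=151087-27501=123586; balance=1676917-123586=1553331
8. interest=⌊1553331·164/10000⌋=25474; principal=151087-25474=125613; balance=1553331-125613=1427718
9. interest=⌊1427718·164/10000⌋=23414; principal=151087-23414=127673; balance=1427718-127673=1300045
10. interest=⌊1300045·164/10000⌋=21320; principal=151087-21320=129767; balance=1300045-129767=1170278
11. interest=⌊1170278·164/10000⌋=19192; principal=151087-19192=131895; balance=1170278-131895=1038383
12. interest=⌊1038383·164/10000⌋=17029; principal=151087-17029=134058; balance=1038383-134058=904325
13. interest=⌊904325·164/10000⌋=14830; principal=151087-14830=136257; balance=904325-136257=768068
14. interest=⌊768068·164/10000⌋=12596; principal=151087-12596=138491; balance=768068-138491=629577
15. interest=⌊629577·164/10000⌋=10325; principal=151087-10325=140762; balance=629577-140762=488815
16. interest=⌊488815·164/10000⌋=8016; principal=151087-8016=143071; balance=488815-143071=345744
17. interest=⌊345744·164/10000⌋=5670; principal=151087-5670=145417; balance=345744-145417=200327
18. interest=⌊200327·164/10000⌋=3285; principal=151087-3285=147802; balance=200327-147802=52525
19. interest=⌊52525·164/10000⌋=861; principal=min(151087-861,52525)=52525; balance=52525-52525=0

1 38993 112094 2265572
2 37155 113932 2151640
3 35286 115801 2035839
4 33387 117700 1918139
5 31457 119630 1798509
6 29495 121592 1676917
7 27501 123586 1553331
8 25474 125613 1427718
9 23414 127673 1300045
10 21320 129767 1170278
11 19192 131895 1038383
12 17029 134058 904325
13 14830 136257 768068
14 12596 138491 629577
15 10325 140762 488815
16 8016 143071 345744
17 5670 145417 200327
18 3285 147802 52525
19 861 52525 0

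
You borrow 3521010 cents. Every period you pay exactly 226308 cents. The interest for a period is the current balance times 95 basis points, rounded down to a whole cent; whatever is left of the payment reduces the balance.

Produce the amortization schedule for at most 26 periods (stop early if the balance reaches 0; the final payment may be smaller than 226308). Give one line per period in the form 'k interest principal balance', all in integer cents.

1 33449 192859 3328151
2 31617 194691 3133460
3 29767 196541 2936919
4 27900 198408 2738511
5 26015 200293 2538218
6 24113 202195 2336023
7 22192 204116 2131907
8 20253 206055 1925852
9 18295 208013 1717839
10 16319 209989 1507850
11 14324 211984 1295866
12 12310 213998 1081868
13 10277 216031 865837
14 8225 218083 647754
15 6153 220155 427599
16 4062 222246 205353
17 1950 205353 0

1. interest=⌊3521010·95/10000⌋=33449; principal=226308-33449=192859; balance=3521010-192859=3328151
2. interest=⌊3328151·95/10000⌋=31617; principal=226308-31617=194691; balance=3328151-194691=3133460
3. interest=⌊3133460·95/10000⌋=29767; principal=226308-29767=196541; balance=3133460-196541=2936919
4. interest=⌊2936919·95/10000⌋=27900; principal=226308-27900=198408; balance=2936919-198408=2738511
5. interest=⌊2738511·95/10000⌋=26015; principal=226308-26015=200293; balance=2738511-200293=2538218
6. interest=⌊2538218·95/10000⌋=24113; principal=226308-24113=202195; balance=2538218-202195=2336023
7. interest=⌊2336023·95/10000⌋=22192; principal=226308-22192=204116; balance=2336023-204116=2131907
8. interest=⌊2131907·95/10000⌋=20253; principal=226308-20253=206055; balance=2131907-206055=1925852
9. interest=⌊1925852·95/10000⌋=18295; principal=226308-18295=208013; balance=1925852-208013=1717839
10. interest=⌊1717839·95/10000⌋=16319; principal=226308-16319=209989; balance=1717839-209989=1507850
11. interest=⌊1507850·95/10000⌋=14324; principal=226308-14324=211984; balance=1507850-211984=1295866
12. interest=⌊1295866·95/10000⌋=12310; principal=226308-12310=213998; balance=1295866-213998=1081868
13. interest=⌊1081868·95/10000⌋=10277; principal=226308-10277=216031; balance=1081868-216031=865837
14. interest=⌊865837·95/10000⌋=8225; principal=226308-8225=218083; balance=865837-218083=647754
15. interest=⌊647754·95/10000⌋=6153; principal=226308-6153=220155; balance=647754-220155=427599
16. interest=⌊427599·95/10000⌋=4062; principal=226308-4062=222246; balance=427599-222246=205353
17. interest=⌊205353·95/10000⌋=1950; principal=min(226308-1950,205353)=205353; balance=205353-205353=0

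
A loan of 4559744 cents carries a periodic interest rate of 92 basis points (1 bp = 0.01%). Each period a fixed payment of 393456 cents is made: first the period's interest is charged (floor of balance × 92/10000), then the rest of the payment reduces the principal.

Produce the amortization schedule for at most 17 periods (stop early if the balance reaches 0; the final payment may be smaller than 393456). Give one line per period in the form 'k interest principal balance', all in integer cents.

1 41949 351507 4208237
2 38715 354741 3853496
3 35452 358004 3495492
4 32158 361298 3134194
5 28834 364622 2769572
6 25480 367976 2401596
7 22094 371362 2030234
8 18678 374778 1655456
9 15230 378226 1277230
10 11750 381706 895524
11 8238 385218 510306
12 4694 388762 121544
13 1118 121544 0

1. interest=⌊4559744·92/10000⌋=41949; principal=393456-41949=351507; balance=4559744-351507=4208237
2. interest=⌊4208237·92/10000⌋=38715; principal=393456-38715=354741; balance=4208237-354741=3853496
3. interest=⌊3853496·92/10000⌋=35452; principal=393456-35452=358004; balance=3853496-358004=3495492
4. interest=⌊3495492·92/10000⌋=32158; principal=393456-32158=361298; balance=3495492-361298=3134194
5. interest=⌊3134194·92/10000⌋=28834; principal=393456-28834=364622; balance=3134194-364622=2769572
6. interest=⌊2769572·92/10000⌋=25480; principal=393456-25480=367976; balance=2769572-367976=2401596
7. interest=⌊2401596·92/10000⌋=22094; principal=393456-22094=371362; balance=2401596-371362=2030234
8. interest=⌊2030234·92/10000⌋=18678; principal=393456-18678=374778; balance=2030234-374778=1655456
9. interest=⌊1655456·92/10000⌋=15230; principal=393456-15230=378226; balance=1655456-378226=1277230
10. interest=⌊1277230·92/10000⌋=11750; principal=393456-11750=381706; balance=1277230-381706=895524
11. interest=⌊895524·92/10000⌋=8238; principal=393456-8238=385218; balance=895524-385218=510306
12. interest=⌊510306·92/10000⌋=4694; principal=393456-4694=388762; balance=510306-388762=121544
13. interest=⌊121544·92/10000⌋=1118; principal=min(393456-1118,121544)=121544; balance=121544-121544=0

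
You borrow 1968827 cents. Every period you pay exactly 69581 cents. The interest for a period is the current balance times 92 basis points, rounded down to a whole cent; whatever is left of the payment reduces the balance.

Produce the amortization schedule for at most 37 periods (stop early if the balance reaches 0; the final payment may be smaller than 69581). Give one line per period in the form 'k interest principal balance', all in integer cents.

1. interest=⌊1968827·92/10000⌋=18113; principal=69581-18113=51468; balance=1968827-51468=1917359
2. interest=⌊1917359·92/10000⌋=17639; principal=69581-17639=51942; balance=1917359-51942=1865417
3. interest=⌊1865417·92/10000⌋=17161; principal=69581-17161=52420; balance=1865417-52420=1812997
4. interest=⌊1812997·92/10000⌋=16679; principal=69581-16679=52902; balance=1812997-52902=1760095
5. interest=⌊1760095·92/10000⌋=16192; principal=69581-16192=53389; balance=1760095-53389=1706706
6. interest=⌊1706706·92/10000⌋=15701; principal=69581-15701=53880; balance=1706706-53880=1652826
7. interest=⌊1652826·92/10000⌋=15205; principal=69581-15205=54376; balance=1652826-54376=1598450
8. interest=⌊1598450·92/10000⌋=14705; principal=69581-14705=54876; balance=1598450-54876=1543574
9. interest=⌊1543574·92/10000⌋=14200; principal=69581-14200=55381; balance=1543574-55381=1488193
10. interest=⌊1488193·92/10000⌋=13691; principal=69581-13691=55890; balance=1488193-55890=1432303
11. interest=⌊1432303·92/10000⌋=13177; principal=69581-13177=56404; balance=1432303-56404=1375899
12. interest=⌊1375899·92/10000⌋=12658; principal=69581-12658=56923; balance=1375899-56923=1318976
13. interest=⌊1318976·92/10000⌋=12134; principal=69581-12134=57447; balance=1318976-57447=1261529
14. interest=⌊1261529·92/10000⌋=11606; principal=69581-11606=57975; balance=1261529-57975=1203554
15. interest=⌊1203554·92/10000⌋=11072; principal=69581-11072=58509; balance=1203554-58509=1145045
16. interest=⌊1145045·92/10000⌋=10534; principal=69581-10534=59047; balance=1145045-59047=1085998
17. interest=⌊1085998·92/10000⌋=9991; principal=69581-9991=59590; balance=1085998-59590=1026408
18. interest=⌊1026408·92/10000⌋=9442; principal=69581-9442=60139; balance=1026408-60139=966269
19. interest=⌊966269·92/10000⌋=8889; principal=69581-8889=60692; balance=966269-60692=905577
20. interest=⌊905577·92/10000⌋=8331; principal=69581-8331=61250; balance=905577-61250=844327
21. interest=⌊844327·92/10000⌋=7767; principal=69581-7767=61814; balance=844327-61814=782513
22. interest=⌊782513·92/10000⌋=7199; principal=69581-7199=62382; balance=782513-62382=720131
23. interest=⌊720131·92/10000⌋=6625; principal=69581-6625=62956; balance=720131-62956=657175
24. interest=⌊657175·92/10000⌋=6046; principal=69581-6046=63535; balance=657175-63535=593640
25. interest=⌊593640·92/10000⌋=5461; principal=69581-5461=64120; balance=593640-64120=529520
26. interest=⌊529520·92/10000⌋=4871; principal=69581-4871=64710; balance=529520-64710=464810
27. interest=⌊464810·92/10000⌋=4276; principal=69581-4276=65305; balance=464810-65305=399505
28. interest=⌊399505·92/10000⌋=3675; principal=69581-3675=65906; balance=399505-65906=333599
29. interest=⌊333599·92/10000⌋=3069; principal=69581-3069=66512; balance=333599-66512=267087
30. interest=⌊267087·92/10000⌋=2457; principal=69581-2457=67124; balance=267087-67124=199963
31. interest=⌊199963·92/10000⌋=1839; principal=69581-1839=67742; balance=199963-67742=132221
32. interest=⌊132221·92/10000⌋=1216; principal=69581-1216=68365; balance=132221-68365=63856
33. interest=⌊63856·92/10000⌋=587; principal=min(69581-587,63856)=63856; balance=63856-63856=0

1 18113 51468 1917359
2 17639 51942 1865417
3 17161 52420 1812997
4 16679 52902 1760095
5 16192 53389 1706706
6 15701 53880 1652826
7 15205 54376 1598450
8 14705 54876 1543574
9 14200 55381 1488193
10 13691 55890 1432303
11 13177 56404 1375899
12 12658 56923 1318976
13 12134 57447 1261529
14 11606 57975 1203554
15 11072 58509 1145045
16 10534 59047 1085998
17 9991 59590 1026408
18 9442 60139 966269
19 8889 60692 905577
20 8331 61250 844327
21 7767 61814 782513
22 7199 62382 720131
23 6625 62956 657175
24 6046 63535 593640
25 5461 64120 529520
26 4871 64710 464810
27 4276 65305 399505
28 3675 65906 333599
29 3069 66512 267087
30 2457 67124 199963
31 1839 67742 132221
32 1216 68365 63856
33 587 63856 0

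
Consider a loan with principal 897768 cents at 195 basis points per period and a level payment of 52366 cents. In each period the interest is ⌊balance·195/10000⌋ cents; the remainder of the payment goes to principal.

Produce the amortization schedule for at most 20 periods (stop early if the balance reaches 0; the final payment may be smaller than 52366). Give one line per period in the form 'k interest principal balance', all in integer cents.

1 17506 34860 862908
2 16826 35540 827368
3 16133 36233 791135
4 15427 36939 754196
5 14706 37660 716536
6 13972 38394 678142
7 13223 39143 638999
8 12460 39906 599093
9 11682 40684 558409
10 10888 41478 516931
11 10080 42286 474645
12 9255 43111 431534
13 8414 43952 387582
14 7557 44809 342773
15 6684 45682 297091
16 5793 46573 250518
17 4885 47481 203037
18 3959 48407 154630
19 3015 49351 105279
20 2052 50314 54965

1. interest=⌊897768·195/10000⌋=17506; principal=52366-17506=34860; balance=897768-34860=862908
2. interest=⌊862908·195/10000⌋=16826; principal=52366-16826=35540; balance=862908-35540=827368
3. interest=⌊827368·195/10000⌋=16133; principal=52366-16133=36233; balance=827368-36233=791135
4. interest=⌊791135·195/10000⌋=15427; principal=52366-15427=36939; balance=791135-36939=754196
5. interest=⌊754196·195/10000⌋=14706; principal=52366-14706=37660; balance=754196-37660=716536
6. interest=⌊716536·195/10000⌋=13972; principal=52366-13972=38394; balance=716536-38394=678142
7. interest=⌊678142·195/10000⌋=13223; principal=52366-13223=39143; balance=678142-39143=638999
8. interest=⌊638999·195/10000⌋=12460; principal=52366-12460=39906; balance=638999-39906=599093
9. interest=⌊599093·195/10000⌋=11682; principal=52366-11682=40684; balance=599093-40684=558409
10. interest=⌊558409·195/10000⌋=10888; principal=52366-10888=41478; balance=558409-41478=516931
11. interest=⌊516931·195/10000⌋=10080; principal=52366-10080=42286; balance=516931-42286=474645
12. interest=⌊474645·195/10000⌋=9255; principal=52366-9255=43111; balance=474645-43111=431534
13. interest=⌊431534·195/10000⌋=8414; principal=52366-8414=43952; balance=431534-43952=387582
14. interest=⌊387582·195/10000⌋=7557; principal=52366-7557=44809; balance=387582-44809=342773
15. interest=⌊342773·195/10000⌋=6684; principal=52366-6684=45682; balance=342773-45682=297091
16. interest=⌊297091·195/10000⌋=5793; principal=52366-5793=46573; balance=297091-46573=250518
17. interest=⌊250518·195/10000⌋=4885; principal=52366-4885=47481; balance=250518-47481=203037
18. interest=⌊203037·195/10000⌋=3959; principal=52366-3959=48407; balance=203037-48407=154630
19. interest=⌊154630·195/10000⌋=3015; principal=52366-3015=49351; balance=154630-49351=105279
20. interest=⌊105279·195/10000⌋=2052; principal=52366-2052=50314; balance=105279-50314=54965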